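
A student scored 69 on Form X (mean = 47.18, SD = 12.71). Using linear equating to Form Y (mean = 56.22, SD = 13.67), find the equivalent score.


slope = SD_Y / SD_X = 13.67 / 12.71 ~ 1.0755
intercept = mean_Y - slope * mean_X = 56.22 - (13.67 / 12.71) * 47.18 ~ 5.4764
Y = slope * X + intercept. To avoid rounding drift from the rounded slope/intercept, evaluate the equivalent form Y = mean_Y + SD_Y * (X - mean_X) / SD_X at full precision:
Y = 56.22 + 13.67 * (69 - 47.18) / 12.71
Y = 56.22 + 13.67 * 21.82 / 12.71
Y = 56.22 + 298.2794 / 12.71
Y = 56.22 + 23.4681
Y = 79.6881

79.6881


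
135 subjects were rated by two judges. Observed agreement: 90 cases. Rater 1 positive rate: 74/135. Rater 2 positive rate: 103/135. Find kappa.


P_o = 90/135 = 0.666667
P_e = (74*103 + 61*32) / 18225 = 0.525322
kappa = (P_o - P_e) / (1 - P_e)
kappa = (0.666667 - 0.525322) / (1 - 0.525322)
kappa = 0.2978

0.2978


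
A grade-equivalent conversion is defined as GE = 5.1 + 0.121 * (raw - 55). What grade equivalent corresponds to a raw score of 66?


raw - median = 66 - 55 = 11
slope * diff = 0.121 * 11 = 1.331
GE = 5.1 + 1.331
GE = 6.431

6.431


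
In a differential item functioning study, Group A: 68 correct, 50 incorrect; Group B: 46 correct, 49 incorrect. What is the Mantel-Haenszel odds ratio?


Odds_A = 68/50 = 1.36
Odds_B = 46/49 = 0.9388
OR = Odds_A / Odds_B = 1.36 / 0.9388
Exactly, OR = (68 * 49) / (50 * 46) = 3332 / 2300
OR = 1.4487

1.4487


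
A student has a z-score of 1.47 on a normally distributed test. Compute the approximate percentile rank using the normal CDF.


CDF(z) = 0.5 * (1 + erf(z/sqrt(2)))
erf(1.0394) = 0.8584
CDF = 0.9292
Percentile rank = 0.9292 * 100 = 92.92

92.92


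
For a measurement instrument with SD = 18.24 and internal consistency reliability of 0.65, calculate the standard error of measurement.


SEM = SD * sqrt(1 - rxx)
SEM = 18.24 * sqrt(1 - 0.65)
SEM = 18.24 * sqrt(0.35) = 18.24 * 0.591608
SEM = 10.7909

10.7909


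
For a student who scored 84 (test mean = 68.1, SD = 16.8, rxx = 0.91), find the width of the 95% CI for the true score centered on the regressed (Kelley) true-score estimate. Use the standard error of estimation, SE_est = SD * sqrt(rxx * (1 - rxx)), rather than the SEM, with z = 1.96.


True score estimate = 0.91*84 + 0.09*68.1 = 82.569
SE_est = SD * sqrt(rxx * (1 - rxx)) = 16.8 * sqrt(0.91 * 0.09) = 16.8 * sqrt(0.0819) = 4.807854
CI = T_est +/- z * SE_est, so width = 2 * z * SE_est = 2 * 1.96 * 4.807854
Width = 18.8468

18.8468


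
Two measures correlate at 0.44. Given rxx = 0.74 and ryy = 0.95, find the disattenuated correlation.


r_corrected = rxy / sqrt(rxx * ryy)
= 0.44 / sqrt(0.74 * 0.95)
= 0.44 / sqrt(0.703)
= 0.44 / 0.838451
r_corrected = 0.5248

0.5248


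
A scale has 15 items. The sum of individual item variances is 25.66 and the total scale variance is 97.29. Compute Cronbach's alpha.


alpha = (k/(k-1)) * (1 - sum(si^2)/s_total^2)
= (15/14) * (1 - 25.66/97.29)
alpha = 0.7888

0.7888


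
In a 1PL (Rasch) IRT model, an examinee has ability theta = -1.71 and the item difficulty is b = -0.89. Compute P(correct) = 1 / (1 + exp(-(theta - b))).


theta - b = -1.71 - -0.89 = -0.82
exp(-(theta - b)) = exp(0.82) = 2.2705
P = 1 / (1 + 2.2705)
P = 0.3058

0.3058


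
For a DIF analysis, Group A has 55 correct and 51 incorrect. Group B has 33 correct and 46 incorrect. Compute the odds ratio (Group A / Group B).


Odds_A = 55/51 = 1.0784
Odds_B = 33/46 = 0.7174
OR = Odds_A / Odds_B = 1.0784 / 0.7174
Exactly, OR = (55 * 46) / (51 * 33) = 2530 / 1683
OR = 1.5033

1.5033


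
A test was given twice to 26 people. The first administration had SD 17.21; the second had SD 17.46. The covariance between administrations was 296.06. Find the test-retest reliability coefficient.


r = cov(X,Y) / (SD_X * SD_Y)
r = 296.06 / (17.21 * 17.46)
r = 296.06 / 300.4866
r = 0.9853

0.9853


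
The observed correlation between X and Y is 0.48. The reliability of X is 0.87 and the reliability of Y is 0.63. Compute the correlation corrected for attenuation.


r_corrected = rxy / sqrt(rxx * ryy)
= 0.48 / sqrt(0.87 * 0.63)
= 0.48 / sqrt(0.5481)
= 0.48 / 0.740338
r_corrected = 0.6484

0.6484


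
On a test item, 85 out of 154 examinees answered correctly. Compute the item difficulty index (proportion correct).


Item difficulty p = number correct / total examinees
p = 85 / 154
p = 0.5519

0.5519


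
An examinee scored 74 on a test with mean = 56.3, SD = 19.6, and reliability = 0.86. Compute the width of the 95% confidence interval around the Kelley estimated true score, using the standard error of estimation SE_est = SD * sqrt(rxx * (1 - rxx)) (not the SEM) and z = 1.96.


True score estimate = 0.86*74 + 0.14*56.3 = 71.522
SE_est = SD * sqrt(rxx * (1 - rxx)) = 19.6 * sqrt(0.86 * 0.14) = 19.6 * sqrt(0.1204) = 6.800946
CI = T_est +/- z * SE_est, so width = 2 * z * SE_est = 2 * 1.96 * 6.800946
Width = 26.6597

26.6597


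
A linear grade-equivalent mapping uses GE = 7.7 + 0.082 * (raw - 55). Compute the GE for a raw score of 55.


raw - median = 55 - 55 = 0
slope * diff = 0.082 * 0 = 0.0
GE = 7.7 + 0.0
GE = 7.7

7.7


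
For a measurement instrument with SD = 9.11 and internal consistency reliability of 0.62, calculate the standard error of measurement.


SEM = SD * sqrt(1 - rxx)
SEM = 9.11 * sqrt(1 - 0.62)
SEM = 9.11 * sqrt(0.38) = 9.11 * 0.616441
SEM = 5.6158

5.6158


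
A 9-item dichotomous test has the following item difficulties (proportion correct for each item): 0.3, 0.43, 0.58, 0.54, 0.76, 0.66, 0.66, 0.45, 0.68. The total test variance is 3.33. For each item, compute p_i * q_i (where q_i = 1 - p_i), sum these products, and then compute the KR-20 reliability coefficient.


For each item, compute p_i * q_i:
  Item 1: 0.3 * 0.7 = 0.21
  Item 2: 0.43 * 0.57 = 0.2451
  Item 3: 0.58 * 0.42 = 0.2436
  Item 4: 0.54 * 0.46 = 0.2484
  Item 5: 0.76 * 0.24 = 0.1824
  Item 6: 0.66 * 0.34 = 0.2244
  Item 7: 0.66 * 0.34 = 0.2244
  Item 8: 0.45 * 0.55 = 0.2475
  Item 9: 0.68 * 0.32 = 0.2176
Sum(p_i * q_i) = 0.21 + 0.2451 + 0.2436 + 0.2484 + 0.1824 + 0.2244 + 0.2244 + 0.2475 + 0.2176 = 2.0434
KR-20 = (k/(k-1)) * (1 - Sum(p_i*q_i) / Var_total)
= (9/8) * (1 - 2.0434/3.33)
= 1.125 * 0.3864
KR-20 = 0.4347

0.4347


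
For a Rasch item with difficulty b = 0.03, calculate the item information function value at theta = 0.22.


P = 1/(1+exp(-(0.22-0.03))) = 0.5474
I = P*(1-P) = 0.5474 * 0.4526
I = 0.2478

0.2478


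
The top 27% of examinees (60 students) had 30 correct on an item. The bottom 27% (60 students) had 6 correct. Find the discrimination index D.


p_upper = 30/60 = 0.5
p_lower = 6/60 = 0.1
D = 0.5 - 0.1 = 0.4

0.4


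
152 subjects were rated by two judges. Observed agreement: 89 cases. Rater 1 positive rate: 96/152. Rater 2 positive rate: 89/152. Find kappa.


P_o = 89/152 = 0.585526
P_e = (96*89 + 56*63) / 23104 = 0.522507
kappa = (P_o - P_e) / (1 - P_e)
kappa = (0.585526 - 0.522507) / (1 - 0.522507)
kappa = 0.132

0.132


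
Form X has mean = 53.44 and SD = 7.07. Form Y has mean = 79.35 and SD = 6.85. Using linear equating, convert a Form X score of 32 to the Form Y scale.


slope = SD_Y / SD_X = 6.85 / 7.07 ~ 0.9689
intercept = mean_Y - slope * mean_X = 79.35 - (6.85 / 7.07) * 53.44 ~ 27.5729
Y = slope * X + intercept. To avoid rounding drift from the rounded slope/intercept, evaluate the equivalent form Y = mean_Y + SD_Y * (X - mean_X) / SD_X at full precision:
Y = 79.35 + 6.85 * (32 - 53.44) / 7.07
Y = 79.35 - 6.85 * 21.44 / 7.07
Y = 79.35 - 146.864 / 7.07
Y = 79.35 - 20.7728
Y = 58.5772

58.5772


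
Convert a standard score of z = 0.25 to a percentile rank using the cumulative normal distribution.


CDF(z) = 0.5 * (1 + erf(z/sqrt(2)))
erf(0.1768) = 0.1974
CDF = 0.5987
Percentile rank = 0.5987 * 100 = 59.87

59.87


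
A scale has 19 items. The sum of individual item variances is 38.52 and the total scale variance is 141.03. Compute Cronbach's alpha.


alpha = (k/(k-1)) * (1 - sum(si^2)/s_total^2)
= (19/18) * (1 - 38.52/141.03)
alpha = 0.7672

0.7672


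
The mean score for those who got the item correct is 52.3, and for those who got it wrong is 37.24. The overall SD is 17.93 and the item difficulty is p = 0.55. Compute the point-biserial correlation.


q = 1 - p = 0.45
rpb = ((M1 - M0) / SD) * sqrt(p * q)
rpb = ((52.3 - 37.24) / 17.93) * sqrt(0.55 * 0.45)
rpb = 0.4179

0.4179


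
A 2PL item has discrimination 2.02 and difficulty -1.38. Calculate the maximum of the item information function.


For 2PL, max info at theta = b = -1.38
I_max = a^2 / 4 = 2.02^2 / 4
= 4.0804 / 4
I_max = 1.0201

1.0201


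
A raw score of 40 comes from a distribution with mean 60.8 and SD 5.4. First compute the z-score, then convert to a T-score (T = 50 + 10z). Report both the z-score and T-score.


z = (X - mean) / SD = (40 - 60.8) / 5.4
z = -20.8 / 5.4
z = -3.8519
T-score = T = 50 + 10z
Carry z at full precision (z = -20.8 / 5.4) into the conversion:
T-score = 50 + 10 * (-20.8 / 5.4) = 50 + -208 / 5.4
T-score = 50 + -38.5185
T-score = 11.4815

11.4815


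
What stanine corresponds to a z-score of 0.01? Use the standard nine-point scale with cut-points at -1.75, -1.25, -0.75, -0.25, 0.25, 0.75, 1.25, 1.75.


Stanine boundaries: [-1.75, -1.25, -0.75, -0.25, 0.25, 0.75, 1.25, 1.75]
z = 0.01
Check each boundary:
  z >= -1.75 -> could be stanine 2
  z >= -1.25 -> could be stanine 3
  z >= -0.75 -> could be stanine 4
  z >= -0.25 -> could be stanine 5
  z < 0.25
  z < 0.75
  z < 1.25
  z < 1.75
Highest qualifying boundary gives stanine = 5

5


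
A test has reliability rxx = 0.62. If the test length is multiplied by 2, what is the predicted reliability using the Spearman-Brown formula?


r_new = (n * rxx) / (1 + (n-1) * rxx)
r_new = (2 * 0.62) / (1 + 1 * 0.62)
r_new = 1.24 / 1.62
r_new = 0.7654

0.7654


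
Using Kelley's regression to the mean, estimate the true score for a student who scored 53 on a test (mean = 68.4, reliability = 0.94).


T_est = rxx * X + (1 - rxx) * mean
T_est = 0.94 * 53 + 0.06 * 68.4
T_est = 49.82 + 4.104
T_est = 53.924

53.924


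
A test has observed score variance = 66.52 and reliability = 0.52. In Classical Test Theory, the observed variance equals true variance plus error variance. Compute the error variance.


var_true = rxx * var_obs = 0.52 * 66.52 = 34.5904
var_error = var_obs - var_true
var_error = 66.52 - 34.5904
var_error = 31.9296

31.9296


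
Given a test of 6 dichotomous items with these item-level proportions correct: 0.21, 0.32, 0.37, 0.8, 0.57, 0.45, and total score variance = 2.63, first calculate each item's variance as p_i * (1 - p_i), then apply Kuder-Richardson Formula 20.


For each item, compute p_i * q_i:
  Item 1: 0.21 * 0.79 = 0.1659
  Item 2: 0.32 * 0.68 = 0.2176
  Item 3: 0.37 * 0.63 = 0.2331
  Item 4: 0.8 * 0.2 = 0.16
  Item 5: 0.57 * 0.43 = 0.2451
  Item 6: 0.45 * 0.55 = 0.2475
Sum(p_i * q_i) = 0.1659 + 0.2176 + 0.2331 + 0.16 + 0.2451 + 0.2475 = 1.2692
KR-20 = (k/(k-1)) * (1 - Sum(p_i*q_i) / Var_total)
= (6/5) * (1 - 1.2692/2.63)
= 1.2 * 0.5174
KR-20 = 0.6209

0.6209


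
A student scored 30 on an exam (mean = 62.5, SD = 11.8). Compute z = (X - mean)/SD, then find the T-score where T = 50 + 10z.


z = (X - mean) / SD = (30 - 62.5) / 11.8
z = -32.5 / 11.8
z = -2.7542
T-score = T = 50 + 10z
Carry z at full precision (z = -32.5 / 11.8) into the conversion:
T-score = 50 + 10 * (-32.5 / 11.8) = 50 + -325 / 11.8
T-score = 50 + -27.5424
T-score = 22.4576

22.4576


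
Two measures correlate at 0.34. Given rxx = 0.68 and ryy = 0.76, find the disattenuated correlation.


r_corrected = rxy / sqrt(rxx * ryy)
= 0.34 / sqrt(0.68 * 0.76)
= 0.34 / sqrt(0.5168)
= 0.34 / 0.718888
r_corrected = 0.473

0.473


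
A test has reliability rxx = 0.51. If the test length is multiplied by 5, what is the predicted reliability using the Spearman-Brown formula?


r_new = (n * rxx) / (1 + (n-1) * rxx)
r_new = (5 * 0.51) / (1 + 4 * 0.51)
r_new = 2.55 / 3.04
r_new = 0.8388

0.8388


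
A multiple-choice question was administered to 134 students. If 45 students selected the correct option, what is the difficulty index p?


Item difficulty p = number correct / total examinees
p = 45 / 134
p = 0.3358

0.3358


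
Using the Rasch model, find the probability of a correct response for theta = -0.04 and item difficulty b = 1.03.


theta - b = -0.04 - 1.03 = -1.07
exp(-(theta - b)) = exp(1.07) = 2.9154
P = 1 / (1 + 2.9154)
P = 0.2554

0.2554


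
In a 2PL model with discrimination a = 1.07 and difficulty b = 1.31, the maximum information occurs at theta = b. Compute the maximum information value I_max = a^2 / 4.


For 2PL, max info at theta = b = 1.31
I_max = a^2 / 4 = 1.07^2 / 4
= 1.1449 / 4
I_max = 0.2862

0.2862


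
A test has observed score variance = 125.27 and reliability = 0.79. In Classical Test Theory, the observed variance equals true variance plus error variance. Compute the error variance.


var_true = rxx * var_obs = 0.79 * 125.27 = 98.9633
var_error = var_obs - var_true
var_error = 125.27 - 98.9633
var_error = 26.3067

26.3067


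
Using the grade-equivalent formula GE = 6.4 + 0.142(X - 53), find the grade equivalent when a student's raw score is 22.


raw - median = 22 - 53 = -31
slope * diff = 0.142 * -31 = -4.402
GE = 6.4 + -4.402
GE = 1.998

1.998


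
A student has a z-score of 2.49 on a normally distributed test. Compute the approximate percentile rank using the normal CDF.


CDF(z) = 0.5 * (1 + erf(z/sqrt(2)))
erf(1.7607) = 0.9872
CDF = 0.9936
Percentile rank = 0.9936 * 100 = 99.36

99.36


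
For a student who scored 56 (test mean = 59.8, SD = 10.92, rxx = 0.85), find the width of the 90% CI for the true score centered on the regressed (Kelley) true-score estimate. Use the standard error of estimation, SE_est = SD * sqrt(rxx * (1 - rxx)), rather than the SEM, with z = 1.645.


True score estimate = 0.85*56 + 0.15*59.8 = 56.57
SE_est = SD * sqrt(rxx * (1 - rxx)) = 10.92 * sqrt(0.85 * 0.15) = 10.92 * sqrt(0.1275) = 3.89922
CI = T_est +/- z * SE_est, so width = 2 * z * SE_est = 2 * 1.645 * 3.89922
Width = 12.8284

12.8284


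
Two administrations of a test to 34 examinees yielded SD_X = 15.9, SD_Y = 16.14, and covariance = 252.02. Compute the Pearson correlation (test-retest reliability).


r = cov(X,Y) / (SD_X * SD_Y)
r = 252.02 / (15.9 * 16.14)
r = 252.02 / 256.626
r = 0.9821

0.9821


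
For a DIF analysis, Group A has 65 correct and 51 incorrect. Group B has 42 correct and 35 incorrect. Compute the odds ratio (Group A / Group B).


Odds_A = 65/51 = 1.2745
Odds_B = 42/35 = 1.2
OR = Odds_A / Odds_B = 1.2745 / 1.2
Exactly, OR = (65 * 35) / (51 * 42) = 2275 / 2142
OR = 1.0621

1.0621


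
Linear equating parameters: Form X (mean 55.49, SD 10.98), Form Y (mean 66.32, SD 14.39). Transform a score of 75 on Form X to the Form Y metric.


slope = SD_Y / SD_X = 14.39 / 10.98 ~ 1.3106
intercept = mean_Y - slope * mean_X = 66.32 - (14.39 / 10.98) * 55.49 ~ -6.4032
Y = slope * X + intercept. To avoid rounding drift from the rounded slope/intercept, evaluate the equivalent form Y = mean_Y + SD_Y * (X - mean_X) / SD_X at full precision:
Y = 66.32 + 14.39 * (75 - 55.49) / 10.98
Y = 66.32 + 14.39 * 19.51 / 10.98
Y = 66.32 + 280.7489 / 10.98
Y = 66.32 + 25.5691
Y = 91.8891

91.8891


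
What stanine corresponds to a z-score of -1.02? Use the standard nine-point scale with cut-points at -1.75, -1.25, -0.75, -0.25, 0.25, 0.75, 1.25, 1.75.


Stanine boundaries: [-1.75, -1.25, -0.75, -0.25, 0.25, 0.75, 1.25, 1.75]
z = -1.02
Check each boundary:
  z >= -1.75 -> could be stanine 2
  z >= -1.25 -> could be stanine 3
  z < -0.75
  z < -0.25
  z < 0.25
  z < 0.75
  z < 1.25
  z < 1.75
Highest qualifying boundary gives stanine = 3

3


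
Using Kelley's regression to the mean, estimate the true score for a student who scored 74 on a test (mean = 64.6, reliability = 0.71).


T_est = rxx * X + (1 - rxx) * mean
T_est = 0.71 * 74 + 0.29 * 64.6
T_est = 52.54 + 18.734
T_est = 71.274

71.274


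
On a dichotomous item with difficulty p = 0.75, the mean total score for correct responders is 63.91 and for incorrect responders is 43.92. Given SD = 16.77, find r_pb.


q = 1 - p = 0.25
rpb = ((M1 - M0) / SD) * sqrt(p * q)
rpb = ((63.91 - 43.92) / 16.77) * sqrt(0.75 * 0.25)
rpb = 0.5162

0.5162


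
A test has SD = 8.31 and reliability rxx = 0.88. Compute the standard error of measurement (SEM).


SEM = SD * sqrt(1 - rxx)
SEM = 8.31 * sqrt(1 - 0.88)
SEM = 8.31 * sqrt(0.12) = 8.31 * 0.34641
SEM = 2.8787

2.8787


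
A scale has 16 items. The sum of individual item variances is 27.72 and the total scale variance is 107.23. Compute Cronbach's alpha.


alpha = (k/(k-1)) * (1 - sum(si^2)/s_total^2)
= (16/15) * (1 - 27.72/107.23)
alpha = 0.7909

0.7909


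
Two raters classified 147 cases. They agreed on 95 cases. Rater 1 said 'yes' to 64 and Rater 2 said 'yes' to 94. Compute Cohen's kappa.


P_o = 95/147 = 0.646259
P_e = (64*94 + 83*53) / 21609 = 0.481975
kappa = (P_o - P_e) / (1 - P_e)
kappa = (0.646259 - 0.481975) / (1 - 0.481975)
kappa = 0.3171

0.3171


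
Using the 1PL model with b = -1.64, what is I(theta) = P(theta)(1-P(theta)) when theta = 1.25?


P = 1/(1+exp(-(1.25--1.64))) = 0.9473
I = P*(1-P) = 0.9473 * 0.0527
I = 0.0499

0.0499


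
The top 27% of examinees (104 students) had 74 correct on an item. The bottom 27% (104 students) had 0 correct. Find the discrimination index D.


p_upper = 74/104 = 0.7115
p_lower = 0/104 = 0.0
D = 0.7115 - 0.0 = 0.7115

0.7115


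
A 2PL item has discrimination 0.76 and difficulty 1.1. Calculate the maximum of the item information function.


For 2PL, max info at theta = b = 1.1
I_max = a^2 / 4 = 0.76^2 / 4
= 0.5776 / 4
I_max = 0.1444

0.1444


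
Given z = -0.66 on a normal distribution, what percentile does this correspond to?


CDF(z) = 0.5 * (1 + erf(z/sqrt(2)))
erf(-0.4667) = -0.4907
CDF = 0.2546
Percentile rank = 0.2546 * 100 = 25.46

25.46


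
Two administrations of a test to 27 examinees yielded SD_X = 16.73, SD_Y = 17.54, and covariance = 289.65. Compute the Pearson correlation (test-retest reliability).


r = cov(X,Y) / (SD_X * SD_Y)
r = 289.65 / (16.73 * 17.54)
r = 289.65 / 293.4442
r = 0.9871

0.9871


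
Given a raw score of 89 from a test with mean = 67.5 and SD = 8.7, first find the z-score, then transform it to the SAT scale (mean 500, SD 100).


z = (X - mean) / SD = (89 - 67.5) / 8.7
z = 21.5 / 8.7
z = 2.4713
SAT-scale = SAT = 500 + 100z
Carry z at full precision (z = 21.5 / 8.7) into the conversion:
SAT-scale = 500 + 100 * (21.5 / 8.7) = 500 + 2150 / 8.7
SAT-scale = 500 + 247.1264
SAT-scale = 747.1264

747.1264


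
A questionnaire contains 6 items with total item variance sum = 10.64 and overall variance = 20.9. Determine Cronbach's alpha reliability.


alpha = (k/(k-1)) * (1 - sum(si^2)/s_total^2)
= (6/5) * (1 - 10.64/20.9)
alpha = 0.5891

0.5891


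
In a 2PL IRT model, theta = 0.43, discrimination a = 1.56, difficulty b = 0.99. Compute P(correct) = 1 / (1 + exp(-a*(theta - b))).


a*(theta - b) = 1.56 * (0.43 - 0.99) = -0.8736
exp(--0.8736) = 2.3955
P = 1 / (1 + 2.3955)
P = 0.2945

0.2945


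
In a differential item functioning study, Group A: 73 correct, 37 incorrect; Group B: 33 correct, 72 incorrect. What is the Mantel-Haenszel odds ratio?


Odds_A = 73/37 = 1.973
Odds_B = 33/72 = 0.4583
OR = Odds_A / Odds_B = 1.973 / 0.4583
Exactly, OR = (73 * 72) / (37 * 33) = 5256 / 1221
OR = 4.3047

4.3047


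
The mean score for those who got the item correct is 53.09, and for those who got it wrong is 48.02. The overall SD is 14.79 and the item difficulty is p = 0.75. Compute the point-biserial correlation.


q = 1 - p = 0.25
rpb = ((M1 - M0) / SD) * sqrt(p * q)
rpb = ((53.09 - 48.02) / 14.79) * sqrt(0.75 * 0.25)
rpb = 0.1484

0.1484


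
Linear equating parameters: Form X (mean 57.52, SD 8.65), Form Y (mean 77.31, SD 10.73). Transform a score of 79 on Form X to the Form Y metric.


slope = SD_Y / SD_X = 10.73 / 8.65 ~ 1.2405
intercept = mean_Y - slope * mean_X = 77.31 - (10.73 / 8.65) * 57.52 ~ 5.9586
Y = slope * X + intercept. To avoid rounding drift from the rounded slope/intercept, evaluate the equivalent form Y = mean_Y + SD_Y * (X - mean_X) / SD_X at full precision:
Y = 77.31 + 10.73 * (79 - 57.52) / 8.65
Y = 77.31 + 10.73 * 21.48 / 8.65
Y = 77.31 + 230.4804 / 8.65
Y = 77.31 + 26.6451
Y = 103.9551

103.9551


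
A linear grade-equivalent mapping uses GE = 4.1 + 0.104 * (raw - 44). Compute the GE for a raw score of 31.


raw - median = 31 - 44 = -13
slope * diff = 0.104 * -13 = -1.352
GE = 4.1 + -1.352
GE = 2.748

2.748


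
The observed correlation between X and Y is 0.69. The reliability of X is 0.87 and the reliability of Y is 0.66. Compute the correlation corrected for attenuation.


r_corrected = rxy / sqrt(rxx * ryy)
= 0.69 / sqrt(0.87 * 0.66)
= 0.69 / sqrt(0.5742)
= 0.69 / 0.75776
r_corrected = 0.9106

0.9106


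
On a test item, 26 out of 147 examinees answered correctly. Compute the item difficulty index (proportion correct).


Item difficulty p = number correct / total examinees
p = 26 / 147
p = 0.1769

0.1769


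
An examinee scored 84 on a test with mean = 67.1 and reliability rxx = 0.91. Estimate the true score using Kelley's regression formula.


T_est = rxx * X + (1 - rxx) * mean
T_est = 0.91 * 84 + 0.09 * 67.1
T_est = 76.44 + 6.039
T_est = 82.479

82.479


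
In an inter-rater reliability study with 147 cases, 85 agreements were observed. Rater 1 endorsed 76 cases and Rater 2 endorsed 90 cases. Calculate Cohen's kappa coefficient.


P_o = 85/147 = 0.578231
P_e = (76*90 + 71*57) / 21609 = 0.503818
kappa = (P_o - P_e) / (1 - P_e)
kappa = (0.578231 - 0.503818) / (1 - 0.503818)
kappa = 0.15

0.15


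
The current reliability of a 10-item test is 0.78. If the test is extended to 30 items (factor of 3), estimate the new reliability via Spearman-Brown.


r_new = (n * rxx) / (1 + (n-1) * rxx)
r_new = (3 * 0.78) / (1 + 2 * 0.78)
r_new = 2.34 / 2.56
r_new = 0.9141

0.9141


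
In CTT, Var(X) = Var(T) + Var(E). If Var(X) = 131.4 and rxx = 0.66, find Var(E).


var_true = rxx * var_obs = 0.66 * 131.4 = 86.724
var_error = var_obs - var_true
var_error = 131.4 - 86.724
var_error = 44.676

44.676


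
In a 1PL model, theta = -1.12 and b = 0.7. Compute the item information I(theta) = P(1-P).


P = 1/(1+exp(-(-1.12-0.7))) = 0.1394
I = P*(1-P) = 0.1394 * 0.8606
I = 0.12

0.12


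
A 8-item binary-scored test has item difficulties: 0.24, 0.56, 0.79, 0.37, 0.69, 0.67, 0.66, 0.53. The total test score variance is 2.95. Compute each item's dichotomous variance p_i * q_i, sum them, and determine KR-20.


For each item, compute p_i * q_i:
  Item 1: 0.24 * 0.76 = 0.1824
  Item 2: 0.56 * 0.44 = 0.2464
  Item 3: 0.79 * 0.21 = 0.1659
  Item 4: 0.37 * 0.63 = 0.2331
  Item 5: 0.69 * 0.31 = 0.2139
  Item 6: 0.67 * 0.33 = 0.2211
  Item 7: 0.66 * 0.34 = 0.2244
  Item 8: 0.53 * 0.47 = 0.2491
Sum(p_i * q_i) = 0.1824 + 0.2464 + 0.1659 + 0.2331 + 0.2139 + 0.2211 + 0.2244 + 0.2491 = 1.7363
KR-20 = (k/(k-1)) * (1 - Sum(p_i*q_i) / Var_total)
= (8/7) * (1 - 1.7363/2.95)
= 1.1429 * 0.4114
KR-20 = 0.4702

0.4702


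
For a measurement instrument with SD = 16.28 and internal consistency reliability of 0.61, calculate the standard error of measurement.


SEM = SD * sqrt(1 - rxx)
SEM = 16.28 * sqrt(1 - 0.61)
SEM = 16.28 * sqrt(0.39) = 16.28 * 0.6245
SEM = 10.1669

10.1669


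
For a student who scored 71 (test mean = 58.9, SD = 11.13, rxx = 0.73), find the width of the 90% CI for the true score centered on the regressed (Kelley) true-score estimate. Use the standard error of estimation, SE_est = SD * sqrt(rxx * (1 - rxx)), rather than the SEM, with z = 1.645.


True score estimate = 0.73*71 + 0.27*58.9 = 67.733
SE_est = SD * sqrt(rxx * (1 - rxx)) = 11.13 * sqrt(0.73 * 0.27) = 11.13 * sqrt(0.1971) = 4.941269
CI = T_est +/- z * SE_est, so width = 2 * z * SE_est = 2 * 1.645 * 4.941269
Width = 16.2568

16.2568


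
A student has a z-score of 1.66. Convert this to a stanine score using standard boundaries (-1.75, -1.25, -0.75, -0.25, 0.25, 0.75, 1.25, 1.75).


Stanine boundaries: [-1.75, -1.25, -0.75, -0.25, 0.25, 0.75, 1.25, 1.75]
z = 1.66
Check each boundary:
  z >= -1.75 -> could be stanine 2
  z >= -1.25 -> could be stanine 3
  z >= -0.75 -> could be stanine 4
  z >= -0.25 -> could be stanine 5
  z >= 0.25 -> could be stanine 6
  z >= 0.75 -> could be stanine 7
  z >= 1.25 -> could be stanine 8
  z < 1.75
Highest qualifying boundary gives stanine = 8

8


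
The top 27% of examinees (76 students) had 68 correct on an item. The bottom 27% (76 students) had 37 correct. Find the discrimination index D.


p_upper = 68/76 = 0.8947
p_lower = 37/76 = 0.4868
D = 0.8947 - 0.4868 = 0.4079

0.4079


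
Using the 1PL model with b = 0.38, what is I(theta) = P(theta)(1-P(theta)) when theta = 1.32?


P = 1/(1+exp(-(1.32-0.38))) = 0.7191
I = P*(1-P) = 0.7191 * 0.2809
I = 0.202

0.202


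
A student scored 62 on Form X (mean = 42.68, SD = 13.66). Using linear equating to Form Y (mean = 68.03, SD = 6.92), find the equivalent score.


slope = SD_Y / SD_X = 6.92 / 13.66 ~ 0.5066
intercept = mean_Y - slope * mean_X = 68.03 - (6.92 / 13.66) * 42.68 ~ 46.4088
Y = slope * X + intercept. To avoid rounding drift from the rounded slope/intercept, evaluate the equivalent form Y = mean_Y + SD_Y * (X - mean_X) / SD_X at full precision:
Y = 68.03 + 6.92 * (62 - 42.68) / 13.66
Y = 68.03 + 6.92 * 19.32 / 13.66
Y = 68.03 + 133.6944 / 13.66
Y = 68.03 + 9.7873
Y = 77.8173

77.8173


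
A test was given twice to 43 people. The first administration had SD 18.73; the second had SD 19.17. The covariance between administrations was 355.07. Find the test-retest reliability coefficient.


r = cov(X,Y) / (SD_X * SD_Y)
r = 355.07 / (18.73 * 19.17)
r = 355.07 / 359.0541
r = 0.9889

0.9889


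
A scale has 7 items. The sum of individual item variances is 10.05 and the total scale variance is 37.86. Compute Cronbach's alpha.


alpha = (k/(k-1)) * (1 - sum(si^2)/s_total^2)
= (7/6) * (1 - 10.05/37.86)
alpha = 0.857

0.857


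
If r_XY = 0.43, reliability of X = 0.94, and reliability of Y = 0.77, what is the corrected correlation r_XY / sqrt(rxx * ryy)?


r_corrected = rxy / sqrt(rxx * ryy)
= 0.43 / sqrt(0.94 * 0.77)
= 0.43 / sqrt(0.7238)
= 0.43 / 0.850764
r_corrected = 0.5054

0.5054


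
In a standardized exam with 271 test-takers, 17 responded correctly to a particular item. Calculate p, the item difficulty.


Item difficulty p = number correct / total examinees
p = 17 / 271
p = 0.0627

0.0627


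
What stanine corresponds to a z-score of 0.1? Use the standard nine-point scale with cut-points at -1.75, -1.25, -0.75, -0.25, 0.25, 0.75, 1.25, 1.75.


Stanine boundaries: [-1.75, -1.25, -0.75, -0.25, 0.25, 0.75, 1.25, 1.75]
z = 0.1
Check each boundary:
  z >= -1.75 -> could be stanine 2
  z >= -1.25 -> could be stanine 3
  z >= -0.75 -> could be stanine 4
  z >= -0.25 -> could be stanine 5
  z < 0.25
  z < 0.75
  z < 1.25
  z < 1.75
Highest qualifying boundary gives stanine = 5

5


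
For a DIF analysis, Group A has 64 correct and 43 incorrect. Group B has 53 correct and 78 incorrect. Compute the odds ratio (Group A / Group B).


Odds_A = 64/43 = 1.4884
Odds_B = 53/78 = 0.6795
OR = Odds_A / Odds_B = 1.4884 / 0.6795
Exactly, OR = (64 * 78) / (43 * 53) = 4992 / 2279
OR = 2.1904

2.1904


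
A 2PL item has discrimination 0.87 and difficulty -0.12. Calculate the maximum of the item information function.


For 2PL, max info at theta = b = -0.12
I_max = a^2 / 4 = 0.87^2 / 4
= 0.7569 / 4
I_max = 0.1892

0.1892


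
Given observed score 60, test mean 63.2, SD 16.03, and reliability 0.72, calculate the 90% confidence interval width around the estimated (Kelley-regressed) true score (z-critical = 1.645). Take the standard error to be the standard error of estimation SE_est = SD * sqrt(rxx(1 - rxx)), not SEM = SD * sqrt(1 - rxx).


True score estimate = 0.72*60 + 0.28*63.2 = 60.896
SE_est = SD * sqrt(rxx * (1 - rxx)) = 16.03 * sqrt(0.72 * 0.28) = 16.03 * sqrt(0.2016) = 7.197452
CI = T_est +/- z * SE_est, so width = 2 * z * SE_est = 2 * 1.645 * 7.197452
Width = 23.6796

23.6796


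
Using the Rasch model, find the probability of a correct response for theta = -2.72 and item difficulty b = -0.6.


theta - b = -2.72 - -0.6 = -2.12
exp(-(theta - b)) = exp(2.12) = 8.3311
P = 1 / (1 + 8.3311)
P = 0.1072

0.1072


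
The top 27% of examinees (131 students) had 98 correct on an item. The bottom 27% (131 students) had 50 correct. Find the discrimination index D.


p_upper = 98/131 = 0.7481
p_lower = 50/131 = 0.3817
D = 0.7481 - 0.3817 = 0.3664

0.3664


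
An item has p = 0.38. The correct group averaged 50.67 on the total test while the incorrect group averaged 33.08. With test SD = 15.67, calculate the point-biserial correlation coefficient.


q = 1 - p = 0.62
rpb = ((M1 - M0) / SD) * sqrt(p * q)
rpb = ((50.67 - 33.08) / 15.67) * sqrt(0.38 * 0.62)
rpb = 0.5449

0.5449


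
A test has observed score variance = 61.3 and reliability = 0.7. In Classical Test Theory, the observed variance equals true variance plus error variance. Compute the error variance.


var_true = rxx * var_obs = 0.7 * 61.3 = 42.91
var_error = var_obs - var_true
var_error = 61.3 - 42.91
var_error = 18.39

18.39


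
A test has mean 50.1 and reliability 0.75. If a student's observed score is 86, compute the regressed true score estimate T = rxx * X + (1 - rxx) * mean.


T_est = rxx * X + (1 - rxx) * mean
T_est = 0.75 * 86 + 0.25 * 50.1
T_est = 64.5 + 12.525
T_est = 77.025

77.025


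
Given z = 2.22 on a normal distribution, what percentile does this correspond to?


CDF(z) = 0.5 * (1 + erf(z/sqrt(2)))
erf(1.5698) = 0.9736
CDF = 0.9868
Percentile rank = 0.9868 * 100 = 98.68

98.68


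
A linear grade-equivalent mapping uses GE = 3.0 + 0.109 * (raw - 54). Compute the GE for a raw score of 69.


raw - median = 69 - 54 = 15
slope * diff = 0.109 * 15 = 1.635
GE = 3.0 + 1.635
GE = 4.635

4.635


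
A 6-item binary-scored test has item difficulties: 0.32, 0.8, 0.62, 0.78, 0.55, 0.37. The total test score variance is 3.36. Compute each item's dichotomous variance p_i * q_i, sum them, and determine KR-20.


For each item, compute p_i * q_i:
  Item 1: 0.32 * 0.68 = 0.2176
  Item 2: 0.8 * 0.2 = 0.16
  Item 3: 0.62 * 0.38 = 0.2356
  Item 4: 0.78 * 0.22 = 0.1716
  Item 5: 0.55 * 0.45 = 0.2475
  Item 6: 0.37 * 0.63 = 0.2331
Sum(p_i * q_i) = 0.2176 + 0.16 + 0.2356 + 0.1716 + 0.2475 + 0.2331 = 1.2654
KR-20 = (k/(k-1)) * (1 - Sum(p_i*q_i) / Var_total)
= (6/5) * (1 - 1.2654/3.36)
= 1.2 * 0.6234
KR-20 = 0.7481

0.7481


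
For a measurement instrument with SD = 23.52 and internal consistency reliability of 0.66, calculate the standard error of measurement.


SEM = SD * sqrt(1 - rxx)
SEM = 23.52 * sqrt(1 - 0.66)
SEM = 23.52 * sqrt(0.34) = 23.52 * 0.583095
SEM = 13.7144

13.7144


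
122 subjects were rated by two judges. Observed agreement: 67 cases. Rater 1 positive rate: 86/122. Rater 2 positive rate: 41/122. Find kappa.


P_o = 67/122 = 0.54918
P_e = (86*41 + 36*81) / 14884 = 0.432814
kappa = (P_o - P_e) / (1 - P_e)
kappa = (0.54918 - 0.432814) / (1 - 0.432814)
kappa = 0.2052

0.2052


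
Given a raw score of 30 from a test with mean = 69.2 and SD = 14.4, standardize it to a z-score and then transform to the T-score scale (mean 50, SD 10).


z = (X - mean) / SD = (30 - 69.2) / 14.4
z = -39.2 / 14.4
z = -2.7222
T-score = T = 50 + 10z
Carry z at full precision (z = -39.2 / 14.4) into the conversion:
T-score = 50 + 10 * (-39.2 / 14.4) = 50 + -392 / 14.4
T-score = 50 + -27.2222
T-score = 22.7778

22.7778


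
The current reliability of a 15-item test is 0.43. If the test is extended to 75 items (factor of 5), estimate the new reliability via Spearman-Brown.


r_new = (n * rxx) / (1 + (n-1) * rxx)
r_new = (5 * 0.43) / (1 + 4 * 0.43)
r_new = 2.15 / 2.72
r_new = 0.7904

0.7904


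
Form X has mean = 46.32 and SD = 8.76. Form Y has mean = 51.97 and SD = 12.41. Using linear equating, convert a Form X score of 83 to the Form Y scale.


slope = SD_Y / SD_X = 12.41 / 8.76 ~ 1.4167
intercept = mean_Y - slope * mean_X = 51.97 - (12.41 / 8.76) * 46.32 ~ -13.65
Y = slope * X + intercept. To avoid rounding drift from the rounded slope/intercept, evaluate the equivalent form Y = mean_Y + SD_Y * (X - mean_X) / SD_X at full precision:
Y = 51.97 + 12.41 * (83 - 46.32) / 8.76
Y = 51.97 + 12.41 * 36.68 / 8.76
Y = 51.97 + 455.1988 / 8.76
Y = 51.97 + 51.9633
Y = 103.9333

103.9333


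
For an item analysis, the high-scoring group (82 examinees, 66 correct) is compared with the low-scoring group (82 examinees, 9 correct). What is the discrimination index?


p_upper = 66/82 = 0.8049
p_lower = 9/82 = 0.1098
D = 0.8049 - 0.1098 = 0.6951

0.6951


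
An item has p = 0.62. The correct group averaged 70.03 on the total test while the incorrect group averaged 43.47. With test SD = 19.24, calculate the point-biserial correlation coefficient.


q = 1 - p = 0.38
rpb = ((M1 - M0) / SD) * sqrt(p * q)
rpb = ((70.03 - 43.47) / 19.24) * sqrt(0.62 * 0.38)
rpb = 0.6701

0.6701


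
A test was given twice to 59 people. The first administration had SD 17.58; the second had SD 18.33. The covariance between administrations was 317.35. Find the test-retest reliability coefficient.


r = cov(X,Y) / (SD_X * SD_Y)
r = 317.35 / (17.58 * 18.33)
r = 317.35 / 322.2414
r = 0.9848

0.9848


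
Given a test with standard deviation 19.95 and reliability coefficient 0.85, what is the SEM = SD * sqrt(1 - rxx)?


SEM = SD * sqrt(1 - rxx)
SEM = 19.95 * sqrt(1 - 0.85)
SEM = 19.95 * sqrt(0.15) = 19.95 * 0.387298
SEM = 7.7266

7.7266


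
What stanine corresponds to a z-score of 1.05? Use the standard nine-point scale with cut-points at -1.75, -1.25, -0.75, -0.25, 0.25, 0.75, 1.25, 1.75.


Stanine boundaries: [-1.75, -1.25, -0.75, -0.25, 0.25, 0.75, 1.25, 1.75]
z = 1.05
Check each boundary:
  z >= -1.75 -> could be stanine 2
  z >= -1.25 -> could be stanine 3
  z >= -0.75 -> could be stanine 4
  z >= -0.25 -> could be stanine 5
  z >= 0.25 -> could be stanine 6
  z >= 0.75 -> could be stanine 7
  z < 1.25
  z < 1.75
Highest qualifying boundary gives stanine = 7

7


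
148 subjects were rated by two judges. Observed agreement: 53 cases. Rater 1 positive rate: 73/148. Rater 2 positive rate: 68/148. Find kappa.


P_o = 53/148 = 0.358108
P_e = (73*68 + 75*80) / 21904 = 0.500548
kappa = (P_o - P_e) / (1 - P_e)
kappa = (0.358108 - 0.500548) / (1 - 0.500548)
kappa = -0.2852

-0.2852


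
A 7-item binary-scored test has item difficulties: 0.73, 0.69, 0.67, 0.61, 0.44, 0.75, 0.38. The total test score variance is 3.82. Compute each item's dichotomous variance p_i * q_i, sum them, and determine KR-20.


For each item, compute p_i * q_i:
  Item 1: 0.73 * 0.27 = 0.1971
  Item 2: 0.69 * 0.31 = 0.2139
  Item 3: 0.67 * 0.33 = 0.2211
  Item 4: 0.61 * 0.39 = 0.2379
  Item 5: 0.44 * 0.56 = 0.2464
  Item 6: 0.75 * 0.25 = 0.1875
  Item 7: 0.38 * 0.62 = 0.2356
Sum(p_i * q_i) = 0.1971 + 0.2139 + 0.2211 + 0.2379 + 0.2464 + 0.1875 + 0.2356 = 1.5395
KR-20 = (k/(k-1)) * (1 - Sum(p_i*q_i) / Var_total)
= (7/6) * (1 - 1.5395/3.82)
= 1.1667 * 0.597
KR-20 = 0.6965

0.6965


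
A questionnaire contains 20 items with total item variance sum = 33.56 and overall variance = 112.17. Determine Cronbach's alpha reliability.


alpha = (k/(k-1)) * (1 - sum(si^2)/s_total^2)
= (20/19) * (1 - 33.56/112.17)
alpha = 0.7377

0.7377


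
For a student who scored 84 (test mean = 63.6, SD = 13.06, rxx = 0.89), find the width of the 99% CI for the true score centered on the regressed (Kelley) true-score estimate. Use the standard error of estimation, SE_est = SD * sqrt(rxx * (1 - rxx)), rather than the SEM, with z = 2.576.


True score estimate = 0.89*84 + 0.11*63.6 = 81.756
SE_est = SD * sqrt(rxx * (1 - rxx)) = 13.06 * sqrt(0.89 * 0.11) = 13.06 * sqrt(0.0979) = 4.08634
CI = T_est +/- z * SE_est, so width = 2 * z * SE_est = 2 * 2.576 * 4.08634
Width = 21.0528

21.0528


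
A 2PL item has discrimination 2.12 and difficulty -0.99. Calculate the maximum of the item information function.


For 2PL, max info at theta = b = -0.99
I_max = a^2 / 4 = 2.12^2 / 4
= 4.4944 / 4
I_max = 1.1236

1.1236


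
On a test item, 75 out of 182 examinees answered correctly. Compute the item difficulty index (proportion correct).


Item difficulty p = number correct / total examinees
p = 75 / 182
p = 0.4121

0.4121


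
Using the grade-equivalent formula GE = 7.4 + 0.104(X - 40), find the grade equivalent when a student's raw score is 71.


raw - median = 71 - 40 = 31
slope * diff = 0.104 * 31 = 3.224
GE = 7.4 + 3.224
GE = 10.624

10.624


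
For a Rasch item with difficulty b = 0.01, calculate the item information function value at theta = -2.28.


P = 1/(1+exp(-(-2.28-0.01))) = 0.092
I = P*(1-P) = 0.092 * 0.908
I = 0.0835

0.0835


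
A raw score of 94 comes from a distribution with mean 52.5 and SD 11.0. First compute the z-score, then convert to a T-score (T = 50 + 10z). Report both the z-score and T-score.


z = (X - mean) / SD = (94 - 52.5) / 11.0
z = 41.5 / 11.0
z = 3.7727
T-score = T = 50 + 10z
Carry z at full precision (z = 41.5 / 11.0) into the conversion:
T-score = 50 + 10 * (41.5 / 11.0) = 50 + 415 / 11.0
T-score = 50 + 37.7273
T-score = 87.7273

87.7273


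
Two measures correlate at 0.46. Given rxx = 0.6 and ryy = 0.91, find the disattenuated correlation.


r_corrected = rxy / sqrt(rxx * ryy)
= 0.46 / sqrt(0.6 * 0.91)
= 0.46 / sqrt(0.546)
= 0.46 / 0.738918
r_corrected = 0.6225

0.6225


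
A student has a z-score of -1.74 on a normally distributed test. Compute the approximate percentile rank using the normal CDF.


CDF(z) = 0.5 * (1 + erf(z/sqrt(2)))
erf(-1.2304) = -0.9181
CDF = 0.0409
Percentile rank = 0.0409 * 100 = 4.09

4.09


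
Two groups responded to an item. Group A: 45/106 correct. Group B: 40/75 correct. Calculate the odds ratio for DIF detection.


Odds_A = 45/61 = 0.7377
Odds_B = 40/35 = 1.1429
OR = Odds_A / Odds_B = 0.7377 / 1.1429
Exactly, OR = (45 * 35) / (61 * 40) = 1575 / 2440
OR = 0.6455

0.6455


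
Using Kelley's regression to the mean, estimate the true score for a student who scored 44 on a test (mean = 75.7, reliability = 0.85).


T_est = rxx * X + (1 - rxx) * mean
T_est = 0.85 * 44 + 0.15 * 75.7
T_est = 37.4 + 11.355
T_est = 48.755

48.755


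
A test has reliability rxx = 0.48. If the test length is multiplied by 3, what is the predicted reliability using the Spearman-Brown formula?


r_new = (n * rxx) / (1 + (n-1) * rxx)
r_new = (3 * 0.48) / (1 + 2 * 0.48)
r_new = 1.44 / 1.96
r_new = 0.7347

0.7347


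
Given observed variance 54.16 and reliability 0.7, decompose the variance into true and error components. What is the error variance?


var_true = rxx * var_obs = 0.7 * 54.16 = 37.912
var_error = var_obs - var_true
var_error = 54.16 - 37.912
var_error = 16.248

16.248


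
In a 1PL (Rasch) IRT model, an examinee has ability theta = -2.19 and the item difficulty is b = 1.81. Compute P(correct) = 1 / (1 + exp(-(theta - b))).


theta - b = -2.19 - 1.81 = -4.0
exp(-(theta - b)) = exp(4.0) = 54.5982
P = 1 / (1 + 54.5982)
P = 0.018

0.018


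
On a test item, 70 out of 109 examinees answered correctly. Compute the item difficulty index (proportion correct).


Item difficulty p = number correct / total examinees
p = 70 / 109
p = 0.6422

0.6422


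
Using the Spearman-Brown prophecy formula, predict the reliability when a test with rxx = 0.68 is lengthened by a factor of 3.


r_new = (n * rxx) / (1 + (n-1) * rxx)
r_new = (3 * 0.68) / (1 + 2 * 0.68)
r_new = 2.04 / 2.36
r_new = 0.8644

0.8644


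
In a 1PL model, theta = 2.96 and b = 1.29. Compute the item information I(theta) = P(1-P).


P = 1/(1+exp(-(2.96-1.29))) = 0.8416
I = P*(1-P) = 0.8416 * 0.1584
I = 0.1333

0.1333
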